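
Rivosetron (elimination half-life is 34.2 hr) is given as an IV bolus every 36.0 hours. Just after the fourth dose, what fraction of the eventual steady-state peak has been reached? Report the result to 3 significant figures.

0.946

k = ln 2 / 34.2 = 0.02027 hr⁻¹
f_n = 1 − e^(−nkτ) = 1 − e^(−4 × 0.02027 × 36.0) = 1 − e^(−2.919) = 1 − 0.05401 ≈ 0.946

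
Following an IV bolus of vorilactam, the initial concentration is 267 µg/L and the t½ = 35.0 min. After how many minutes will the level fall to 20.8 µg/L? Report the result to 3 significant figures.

k = ln 2 / 35.0 = 0.01980 min⁻¹
C(t) = C₀ e^(−kt)  ⇒  t = ln(C₀/C) / k
t = ln(267/20.8) / 0.01980 = 2.552 / 0.01980 ≈ 129 minutes

129 minutes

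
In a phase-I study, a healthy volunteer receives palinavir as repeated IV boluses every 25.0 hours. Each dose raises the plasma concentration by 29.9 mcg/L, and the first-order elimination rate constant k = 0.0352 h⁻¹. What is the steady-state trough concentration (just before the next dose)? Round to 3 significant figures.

21.2 mcg/L

Fraction remaining after one interval: e^(−kτ) = e^(−0.03520 × 25.0) = 0.4148
R = 1 / (1 − 0.4148) = 1.709
Css,max = 29.9 × 1.709 = 51.09 mcg/L
Css,min = Css,max × e^(−kτ) = 51.09 × 0.4148 ≈ 21.2 mcg/L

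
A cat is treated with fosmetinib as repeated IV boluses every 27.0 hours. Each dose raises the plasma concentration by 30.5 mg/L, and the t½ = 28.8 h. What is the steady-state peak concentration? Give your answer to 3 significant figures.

k = ln 2 / 28.8 = 0.02407 h⁻¹
Fraction remaining after one interval: e^(−kτ) = e^(−0.02407 × 27.0) = 0.5221
R = 1 / (1 − 0.5221) = 2.093
Css,max = 30.5 × 2.093 ≈ 63.8 mg/L

63.8 mg/L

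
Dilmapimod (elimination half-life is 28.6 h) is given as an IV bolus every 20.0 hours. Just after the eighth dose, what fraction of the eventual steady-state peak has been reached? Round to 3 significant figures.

k = ln 2 / 28.6 = 0.02424 h⁻¹
f_n = 1 − e^(−nkτ) = 1 − e^(−8 × 0.02424 × 20.0) = 1 − e^(−3.878) = 1 − 0.02070 ≈ 0.979

0.979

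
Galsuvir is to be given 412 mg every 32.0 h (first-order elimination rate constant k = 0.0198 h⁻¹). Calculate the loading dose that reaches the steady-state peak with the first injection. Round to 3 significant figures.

878 mg

Accumulation ratio R = 1 / (1 − e^(−kτ)) = 1 / (1 − e^(−0.01980×32.0)) = 1 / (1 − 0.5307) = 2.131
Loading dose = maintenance dose × R = 412 × 2.131 ≈ 878 mg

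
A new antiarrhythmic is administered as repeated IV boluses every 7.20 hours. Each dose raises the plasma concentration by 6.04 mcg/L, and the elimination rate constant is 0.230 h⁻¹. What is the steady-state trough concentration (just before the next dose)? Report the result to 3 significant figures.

Fraction remaining after one interval: e^(−kτ) = e^(−0.2300 × 7.20) = 0.1909
R = 1 / (1 − 0.1909) = 1.236
Css,max = 6.04 × 1.236 = 7.465 mcg/L
Css,min = Css,max × e^(−kτ) = 7.465 × 0.1909 ≈ 1.43 mcg/L

1.43 mcg/L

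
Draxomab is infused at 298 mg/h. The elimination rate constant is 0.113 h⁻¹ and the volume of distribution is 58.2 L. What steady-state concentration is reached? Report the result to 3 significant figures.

CL = k · V = 0.113 × 58.2 = 6.577 L/h
Css = rate / CL = 298 / 6.577 ≈ 45.3 mg/L

45.3 mg/L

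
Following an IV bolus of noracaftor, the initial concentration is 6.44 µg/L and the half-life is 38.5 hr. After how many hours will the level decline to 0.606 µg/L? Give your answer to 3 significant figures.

131 hours

k = ln 2 / 38.5 = 0.01800 hr⁻¹
C(t) = C₀ e^(−kt)  ⇒  t = ln(C₀/C) / k
t = ln(6.44/0.606) / 0.01800 = 2.363 / 0.01800 ≈ 131 hours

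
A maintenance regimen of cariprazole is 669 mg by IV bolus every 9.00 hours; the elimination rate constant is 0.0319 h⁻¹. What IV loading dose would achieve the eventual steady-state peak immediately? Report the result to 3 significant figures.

Accumulation ratio R = 1 / (1 − e^(−kτ)) = 1 / (1 − e^(−0.03190×9.00)) = 1 / (1 − 0.7504) = 4.007
Loading dose = maintenance dose × R = 669 × 4.007 ≈ 2680 mg

2680 mg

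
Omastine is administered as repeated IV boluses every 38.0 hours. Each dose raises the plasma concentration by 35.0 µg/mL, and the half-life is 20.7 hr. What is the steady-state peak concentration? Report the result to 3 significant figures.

k = ln 2 / 20.7 = 0.03349 hr⁻¹
Fraction remaining after one interval: e^(−kτ) = e^(−0.03349 × 38.0) = 0.2801
R = 1 / (1 − 0.2801) = 1.389
Css,max = 35.0 × 1.389 ≈ 48.6 µg/mL

48.6 µg/mL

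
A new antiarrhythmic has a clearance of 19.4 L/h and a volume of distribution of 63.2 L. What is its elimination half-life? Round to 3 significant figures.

k = CL / V = 19.4 / 63.2 = 0.3070 h⁻¹
t½ = ln 2 / k = ln 2 / 0.3070 ≈ 2.26 hours

2.26 hours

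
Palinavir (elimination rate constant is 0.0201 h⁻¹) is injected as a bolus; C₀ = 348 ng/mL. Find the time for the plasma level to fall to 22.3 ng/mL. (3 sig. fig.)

137 hours

C(t) = C₀ e^(−kt)  ⇒  t = ln(C₀/C) / k
t = ln(348/22.3) / 0.02010 = 2.748 / 0.02010 ≈ 137 hours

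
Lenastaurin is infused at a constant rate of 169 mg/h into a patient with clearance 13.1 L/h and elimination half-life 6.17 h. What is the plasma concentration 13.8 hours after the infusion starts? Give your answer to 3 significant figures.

Css = rate / CL = 169 / 13.1 = 12.90 µg/mL
k = ln 2 / 6.17 = 0.1123 h⁻¹
C(t) = Css (1 − e^(−kt)) = 12.90 × (1 − e^(−1.550)) = 12.90 × 0.7878 ≈ 10.2 µg/mL

10.2 µg/mL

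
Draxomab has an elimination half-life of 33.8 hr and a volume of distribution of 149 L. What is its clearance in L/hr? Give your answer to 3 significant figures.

3.06 L/hr

k = ln 2 / t½ = ln 2 / 33.8 = 0.02051 hr⁻¹
CL = k · V = 0.02051 × 149 ≈ 3.06 L/hr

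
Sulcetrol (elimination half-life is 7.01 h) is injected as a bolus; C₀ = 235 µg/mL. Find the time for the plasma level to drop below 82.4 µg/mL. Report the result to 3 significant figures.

10.6 hours

k = ln 2 / 7.01 = 0.09888 h⁻¹
C(t) = C₀ e^(−kt)  ⇒  t = ln(C₀/C) / k
t = ln(235/82.4) / 0.09888 = 1.048 / 0.09888 ≈ 10.6 hours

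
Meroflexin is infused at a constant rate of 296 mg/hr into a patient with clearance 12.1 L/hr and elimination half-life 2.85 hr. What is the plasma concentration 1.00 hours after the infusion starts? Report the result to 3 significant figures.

5.28 mg/L

Css = rate / CL = 296 / 12.1 = 24.46 mg/L
k = ln 2 / 2.85 = 0.2432 hr⁻¹
C(t) = Css (1 − e^(−kt)) = 24.46 × (1 − e^(−0.2432)) = 24.46 × 0.2159 ≈ 5.28 mg/L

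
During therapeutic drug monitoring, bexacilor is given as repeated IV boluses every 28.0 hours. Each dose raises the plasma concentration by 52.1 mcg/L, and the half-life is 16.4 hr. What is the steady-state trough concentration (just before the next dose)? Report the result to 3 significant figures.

k = ln 2 / 16.4 = 0.04227 hr⁻¹
Fraction remaining after one interval: e^(−kτ) = e^(−0.04227 × 28.0) = 0.3062
R = 1 / (1 − 0.3062) = 1.441
Css,max = 52.1 × 1.441 = 75.10 mcg/L
Css,min = Css,max × e^(−kτ) = 75.10 × 0.3062 ≈ 23.0 mcg/L

23.0 mcg/L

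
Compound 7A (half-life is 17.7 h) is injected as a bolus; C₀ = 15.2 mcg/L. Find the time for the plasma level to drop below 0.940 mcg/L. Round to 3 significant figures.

k = ln 2 / 17.7 = 0.03916 h⁻¹
C(t) = C₀ e^(−kt)  ⇒  t = ln(C₀/C) / k
t = ln(15.2/0.940) / 0.03916 = 2.783 / 0.03916 ≈ 71.1 hours

71.1 hours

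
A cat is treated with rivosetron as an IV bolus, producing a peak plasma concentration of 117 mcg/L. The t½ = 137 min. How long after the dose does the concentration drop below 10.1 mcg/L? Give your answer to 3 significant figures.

484 minutes

k = ln 2 / 137 = 0.005059 min⁻¹
C(t) = C₀ e^(−kt)  ⇒  t = ln(C₀/C) / k
t = ln(117/10.1) / 0.005059 = 2.450 / 0.005059 ≈ 484 minutes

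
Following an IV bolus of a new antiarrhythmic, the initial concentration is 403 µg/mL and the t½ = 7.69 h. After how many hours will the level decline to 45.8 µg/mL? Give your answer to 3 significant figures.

24.1 hours

k = ln 2 / 7.69 = 0.09014 h⁻¹
C(t) = C₀ e^(−kt)  ⇒  t = ln(C₀/C) / k
t = ln(403/45.8) / 0.09014 = 2.175 / 0.09014 ≈ 24.1 hours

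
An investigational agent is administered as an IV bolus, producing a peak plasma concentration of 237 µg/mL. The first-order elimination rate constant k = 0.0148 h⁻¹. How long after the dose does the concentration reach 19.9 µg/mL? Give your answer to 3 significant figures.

C(t) = C₀ e^(−kt)  ⇒  t = ln(C₀/C) / k
t = ln(237/19.9) / 0.01480 = 2.477 / 0.01480 ≈ 167 hours

167 hours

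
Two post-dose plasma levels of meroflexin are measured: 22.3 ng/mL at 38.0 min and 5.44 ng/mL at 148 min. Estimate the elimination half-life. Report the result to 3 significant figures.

54.0 minutes

k = ln(C₁/C₂) / (t₂ − t₁) = ln(22.3/5.44) / (148 − 38.0)
  = 1.411 / 110.0 = 0.01283 min⁻¹
t½ = ln 2 / k = ln 2 / 0.01283 ≈ 54.0 minutes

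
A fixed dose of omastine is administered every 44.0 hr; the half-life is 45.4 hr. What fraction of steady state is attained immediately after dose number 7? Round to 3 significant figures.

0.991

k = ln 2 / 45.4 = 0.01527 hr⁻¹
f_n = 1 − e^(−nkτ) = 1 − e^(−7 × 0.01527 × 44.0) = 1 − e^(−4.702) = 1 − 0.009073 ≈ 0.991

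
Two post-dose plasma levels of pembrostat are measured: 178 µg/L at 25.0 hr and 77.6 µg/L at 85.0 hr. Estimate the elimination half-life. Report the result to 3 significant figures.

k = ln(C₁/C₂) / (t₂ − t₁) = ln(178/77.6) / (85.0 − 25.0)
  = 0.8302 / 60.00 = 0.01384 hr⁻¹
t½ = ln 2 / k = ln 2 / 0.01384 ≈ 50.1 hours

50.1 hours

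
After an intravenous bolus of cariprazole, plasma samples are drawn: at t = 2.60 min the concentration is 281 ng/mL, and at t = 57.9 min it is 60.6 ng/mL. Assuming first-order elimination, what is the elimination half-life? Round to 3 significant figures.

k = ln(C₁/C₂) / (t₂ − t₁) = ln(281/60.6) / (57.9 − 2.60)
  = 1.534 / 55.30 = 0.02774 min⁻¹
t½ = ln 2 / k = ln 2 / 0.02774 ≈ 25.0 minutes

25.0 minutes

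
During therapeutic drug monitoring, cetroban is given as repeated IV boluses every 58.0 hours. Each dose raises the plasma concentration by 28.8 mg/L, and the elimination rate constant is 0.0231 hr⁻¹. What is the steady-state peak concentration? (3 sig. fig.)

39.0 mg/L

Fraction remaining after one interval: e^(−kτ) = e^(−0.02310 × 58.0) = 0.2619
R = 1 / (1 − 0.2619) = 1.355
Css,max = 28.8 × 1.355 ≈ 39.0 mg/L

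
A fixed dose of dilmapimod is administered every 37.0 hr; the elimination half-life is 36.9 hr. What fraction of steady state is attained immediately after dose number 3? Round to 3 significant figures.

k = ln 2 / 36.9 = 0.01878 hr⁻¹
f_n = 1 − e^(−nkτ) = 1 − e^(−3 × 0.01878 × 37.0) = 1 − e^(−2.085) = 1 − 0.1243 ≈ 0.876

0.876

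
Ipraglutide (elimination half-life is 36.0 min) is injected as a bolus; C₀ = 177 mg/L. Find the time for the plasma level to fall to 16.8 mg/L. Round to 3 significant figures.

k = ln 2 / 36.0 = 0.01925 min⁻¹
C(t) = C₀ e^(−kt)  ⇒  t = ln(C₀/C) / k
t = ln(177/16.8) / 0.01925 = 2.355 / 0.01925 ≈ 122 minutes

122 minutes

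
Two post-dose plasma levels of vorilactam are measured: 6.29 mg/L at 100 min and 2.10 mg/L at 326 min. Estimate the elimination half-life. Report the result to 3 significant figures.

k = ln(C₁/C₂) / (t₂ − t₁) = ln(6.29/2.10) / (326 − 100)
  = 1.097 / 226.0 = 0.004854 min⁻¹
t½ = ln 2 / k = ln 2 / 0.004854 ≈ 143 minutes

143 minutes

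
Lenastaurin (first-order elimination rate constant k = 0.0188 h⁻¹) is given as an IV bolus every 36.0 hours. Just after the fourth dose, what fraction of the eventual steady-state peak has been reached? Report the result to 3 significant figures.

0.933

f_n = 1 − e^(−nkτ) = 1 − e^(−4 × 0.01880 × 36.0) = 1 − e^(−2.707) = 1 − 0.06672 ≈ 0.933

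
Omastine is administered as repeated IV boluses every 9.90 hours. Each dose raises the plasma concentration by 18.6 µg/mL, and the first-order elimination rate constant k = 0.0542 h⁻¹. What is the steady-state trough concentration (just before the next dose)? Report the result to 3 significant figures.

Fraction remaining after one interval: e^(−kτ) = e^(−0.05420 × 9.90) = 0.5847
R = 1 / (1 − 0.5847) = 2.408
Css,max = 18.6 × 2.408 = 44.79 µg/mL
Css,min = Css,max × e^(−kτ) = 44.79 × 0.5847 ≈ 26.2 µg/mL

26.2 µg/mL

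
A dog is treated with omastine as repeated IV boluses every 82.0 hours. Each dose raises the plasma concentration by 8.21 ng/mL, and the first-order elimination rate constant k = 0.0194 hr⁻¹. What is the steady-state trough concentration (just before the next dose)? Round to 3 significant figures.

2.10 ng/mL

Fraction remaining after one interval: e^(−kτ) = e^(−0.01940 × 82.0) = 0.2038
R = 1 / (1 − 0.2038) = 1.256
Css,max = 8.21 × 1.256 = 10.31 ng/mL
Css,min = Css,max × e^(−kτ) = 10.31 × 0.2038 ≈ 2.10 ng/mL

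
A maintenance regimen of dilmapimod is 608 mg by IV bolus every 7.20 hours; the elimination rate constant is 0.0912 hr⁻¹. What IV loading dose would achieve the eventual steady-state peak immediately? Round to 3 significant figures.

1260 mg

Accumulation ratio R = 1 / (1 − e^(−kτ)) = 1 / (1 − e^(−0.09120×7.20)) = 1 / (1 − 0.5186) = 2.077
Loading dose = maintenance dose × R = 608 × 2.077 ≈ 1260 mg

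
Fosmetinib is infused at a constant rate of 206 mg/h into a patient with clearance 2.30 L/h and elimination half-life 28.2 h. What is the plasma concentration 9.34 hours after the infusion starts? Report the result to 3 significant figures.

18.4 µg/mL

Css = rate / CL = 206 / 2.30 = 89.57 µg/mL
k = ln 2 / 28.2 = 0.02458 h⁻¹
C(t) = Css (1 − e^(−kt)) = 89.57 × (1 − e^(−0.2296)) = 89.57 × 0.2051 ≈ 18.4 µg/mL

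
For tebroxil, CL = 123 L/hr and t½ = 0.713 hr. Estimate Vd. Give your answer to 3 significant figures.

k = ln 2 / t½ = ln 2 / 0.713 = 0.9722 hr⁻¹
V = CL / k = 123 / 0.9722 ≈ 127 L

127 L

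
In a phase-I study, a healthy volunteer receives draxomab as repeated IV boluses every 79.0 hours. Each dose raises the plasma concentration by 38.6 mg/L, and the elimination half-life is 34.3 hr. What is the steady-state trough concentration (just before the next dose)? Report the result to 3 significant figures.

9.81 mg/L

k = ln 2 / 34.3 = 0.02021 hr⁻¹
Fraction remaining after one interval: e^(−kτ) = e^(−0.02021 × 79.0) = 0.2026
R = 1 / (1 − 0.2026) = 1.254
Css,max = 38.6 × 1.254 = 48.41 mg/L
Css,min = Css,max × e^(−kτ) = 48.41 × 0.2026 ≈ 9.81 mg/L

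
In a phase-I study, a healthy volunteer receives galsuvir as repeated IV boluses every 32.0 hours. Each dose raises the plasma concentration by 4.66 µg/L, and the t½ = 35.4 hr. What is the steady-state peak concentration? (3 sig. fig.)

k = ln 2 / 35.4 = 0.01958 hr⁻¹
Fraction remaining after one interval: e^(−kτ) = e^(−0.01958 × 32.0) = 0.5344
R = 1 / (1 − 0.5344) = 2.148
Css,max = 4.66 × 2.148 ≈ 10.0 µg/L

10.0 µg/L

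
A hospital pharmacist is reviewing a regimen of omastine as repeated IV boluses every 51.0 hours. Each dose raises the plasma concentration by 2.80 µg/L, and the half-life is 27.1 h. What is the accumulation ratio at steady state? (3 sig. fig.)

1.37

k = ln 2 / 27.1 = 0.02558 h⁻¹
Fraction remaining after one interval: e^(−kτ) = e^(−0.02558 × 51.0) = 0.2713
R = 1 / (1 − 0.2713) = 1 / 0.7287 ≈ 1.37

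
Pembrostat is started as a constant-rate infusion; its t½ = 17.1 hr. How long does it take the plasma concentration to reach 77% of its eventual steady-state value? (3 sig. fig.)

k = ln 2 / 17.1 = 0.04053 hr⁻¹
f = 1 − e^(−kt)  ⇒  t = −ln(1 − f) / k
t = −ln(1 − 0.77) / 0.04053 = 1.470 / 0.04053 ≈ 36.3 hours

36.3 hours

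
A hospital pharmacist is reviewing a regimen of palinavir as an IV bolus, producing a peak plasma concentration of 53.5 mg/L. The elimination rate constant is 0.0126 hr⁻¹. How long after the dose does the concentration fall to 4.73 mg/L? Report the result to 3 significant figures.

193 hours

C(t) = C₀ e^(−kt)  ⇒  t = ln(C₀/C) / k
t = ln(53.5/4.73) / 0.01260 = 2.426 / 0.01260 ≈ 193 hours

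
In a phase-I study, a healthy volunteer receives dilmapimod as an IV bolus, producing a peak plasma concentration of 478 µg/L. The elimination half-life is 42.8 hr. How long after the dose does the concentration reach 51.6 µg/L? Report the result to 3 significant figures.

137 hours

k = ln 2 / 42.8 = 0.01620 hr⁻¹
C(t) = C₀ e^(−kt)  ⇒  t = ln(C₀/C) / k
t = ln(478/51.6) / 0.01620 = 2.226 / 0.01620 ≈ 137 hours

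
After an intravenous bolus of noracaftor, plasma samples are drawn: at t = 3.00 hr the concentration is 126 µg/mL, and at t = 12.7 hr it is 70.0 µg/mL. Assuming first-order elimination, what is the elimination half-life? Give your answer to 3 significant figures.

k = ln(C₁/C₂) / (t₂ − t₁) = ln(126/70.0) / (12.7 − 3.00)
  = 0.5878 / 9.700 = 0.06060 hr⁻¹
t½ = ln 2 / k = ln 2 / 0.06060 ≈ 11.4 hours

11.4 hours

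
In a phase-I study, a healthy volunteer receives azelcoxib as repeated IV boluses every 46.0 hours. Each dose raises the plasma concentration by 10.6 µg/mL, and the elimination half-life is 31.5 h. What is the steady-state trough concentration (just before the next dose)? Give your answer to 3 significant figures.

6.05 µg/mL

k = ln 2 / 31.5 = 0.02200 h⁻¹
Fraction remaining after one interval: e^(−kτ) = e^(−0.02200 × 46.0) = 0.3634
R = 1 / (1 − 0.3634) = 1.571
Css,max = 10.6 × 1.571 = 16.65 µg/mL
Css,min = Css,max × e^(−kτ) = 16.65 × 0.3634 ≈ 6.05 µg/mL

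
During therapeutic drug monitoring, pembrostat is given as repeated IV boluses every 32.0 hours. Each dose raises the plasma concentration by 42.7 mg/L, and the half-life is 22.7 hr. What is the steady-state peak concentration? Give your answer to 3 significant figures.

k = ln 2 / 22.7 = 0.03054 hr⁻¹
Fraction remaining after one interval: e^(−kτ) = e^(−0.03054 × 32.0) = 0.3764
R = 1 / (1 − 0.3764) = 1.604
Css,max = 42.7 × 1.604 ≈ 68.5 mg/L

68.5 mg/L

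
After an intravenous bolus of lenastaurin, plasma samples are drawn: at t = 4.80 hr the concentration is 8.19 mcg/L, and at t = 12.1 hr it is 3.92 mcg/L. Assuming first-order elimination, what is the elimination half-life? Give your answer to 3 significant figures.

6.87 hours

k = ln(C₁/C₂) / (t₂ − t₁) = ln(8.19/3.92) / (12.1 − 4.80)
  = 0.7368 / 7.300 = 0.1009 hr⁻¹
t½ = ln 2 / k = ln 2 / 0.1009 ≈ 6.87 hours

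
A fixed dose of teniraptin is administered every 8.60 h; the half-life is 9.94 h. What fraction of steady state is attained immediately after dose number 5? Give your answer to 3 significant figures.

k = ln 2 / 9.94 = 0.06973 h⁻¹
f_n = 1 − e^(−nkτ) = 1 − e^(−5 × 0.06973 × 8.60) = 1 − e^(−2.999) = 1 − 0.04986 ≈ 0.950

0.950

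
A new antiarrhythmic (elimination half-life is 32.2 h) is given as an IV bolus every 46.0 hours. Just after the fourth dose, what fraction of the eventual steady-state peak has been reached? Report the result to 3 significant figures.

k = ln 2 / 32.2 = 0.02153 h⁻¹
f_n = 1 − e^(−nkτ) = 1 − e^(−4 × 0.02153 × 46.0) = 1 − e^(−3.961) = 1 − 0.01905 ≈ 0.981

0.981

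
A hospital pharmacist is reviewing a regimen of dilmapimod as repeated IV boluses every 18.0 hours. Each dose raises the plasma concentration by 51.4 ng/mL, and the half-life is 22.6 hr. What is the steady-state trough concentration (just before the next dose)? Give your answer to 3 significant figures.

k = ln 2 / 22.6 = 0.03067 hr⁻¹
Fraction remaining after one interval: e^(−kτ) = e^(−0.03067 × 18.0) = 0.5758
R = 1 / (1 − 0.5758) = 2.357
Css,max = 51.4 × 2.357 = 121.2 ng/mL
Css,min = Css,max × e^(−kτ) = 121.2 × 0.5758 ≈ 69.8 ng/mL

69.8 ng/mL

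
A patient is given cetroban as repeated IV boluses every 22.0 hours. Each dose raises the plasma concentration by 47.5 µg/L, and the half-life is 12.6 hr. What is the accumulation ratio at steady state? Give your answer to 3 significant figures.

k = ln 2 / 12.6 = 0.05501 hr⁻¹
Fraction remaining after one interval: e^(−kτ) = e^(−0.05501 × 22.0) = 0.2981
R = 1 / (1 − 0.2981) = 1 / 0.7019 ≈ 1.42

1.42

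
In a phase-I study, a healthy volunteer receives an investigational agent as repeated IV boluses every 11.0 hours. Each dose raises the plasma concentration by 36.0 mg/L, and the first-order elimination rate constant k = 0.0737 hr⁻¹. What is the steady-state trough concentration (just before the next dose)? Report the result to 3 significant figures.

28.8 mg/L

Fraction remaining after one interval: e^(−kτ) = e^(−0.07370 × 11.0) = 0.4445
R = 1 / (1 − 0.4445) = 1.800
Css,max = 36.0 × 1.800 = 64.81 mg/L
Css,min = Css,max × e^(−kτ) = 64.81 × 0.4445 ≈ 28.8 mg/L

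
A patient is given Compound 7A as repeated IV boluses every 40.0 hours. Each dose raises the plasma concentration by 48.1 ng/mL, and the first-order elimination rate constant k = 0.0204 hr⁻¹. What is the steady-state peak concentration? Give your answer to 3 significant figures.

86.2 ng/mL

Fraction remaining after one interval: e^(−kτ) = e^(−0.02040 × 40.0) = 0.4422
R = 1 / (1 − 0.4422) = 1.793
Css,max = 48.1 × 1.793 ≈ 86.2 ng/mL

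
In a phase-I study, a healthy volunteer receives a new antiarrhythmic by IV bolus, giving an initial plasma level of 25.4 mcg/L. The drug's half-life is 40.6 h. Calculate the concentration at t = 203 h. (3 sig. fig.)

k = ln 2 / 40.6 = 0.01707 h⁻¹
C(t) = C₀ e^(−kt) = 25.4 × e^(−0.01707 × 203) = 25.4 × e^(−3.466) = 25.4 × 0.03125 ≈ 0.794 mcg/L

0.794 mcg/L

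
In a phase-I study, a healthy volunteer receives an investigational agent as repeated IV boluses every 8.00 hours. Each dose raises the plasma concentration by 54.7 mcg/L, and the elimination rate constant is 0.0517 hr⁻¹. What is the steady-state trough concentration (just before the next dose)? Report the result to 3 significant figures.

Fraction remaining after one interval: e^(−kτ) = e^(−0.05170 × 8.00) = 0.6613
R = 1 / (1 − 0.6613) = 2.952
Css,max = 54.7 × 2.952 = 161.5 mcg/L
Css,min = Css,max × e^(−kτ) = 161.5 × 0.6613 ≈ 107 mcg/L

107 mcg/L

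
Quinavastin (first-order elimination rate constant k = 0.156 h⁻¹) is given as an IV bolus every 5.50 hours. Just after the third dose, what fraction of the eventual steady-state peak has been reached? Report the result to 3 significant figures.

0.924

f_n = 1 − e^(−nkτ) = 1 − e^(−3 × 0.1560 × 5.50) = 1 − e^(−2.574) = 1 − 0.07623 ≈ 0.924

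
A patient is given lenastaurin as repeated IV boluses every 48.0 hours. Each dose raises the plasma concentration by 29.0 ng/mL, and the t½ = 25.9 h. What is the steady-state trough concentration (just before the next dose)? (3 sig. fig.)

11.1 ng/mL

k = ln 2 / 25.9 = 0.02676 h⁻¹
Fraction remaining after one interval: e^(−kτ) = e^(−0.02676 × 48.0) = 0.2768
R = 1 / (1 − 0.2768) = 1.383
Css,max = 29.0 × 1.383 = 40.10 ng/mL
Css,min = Css,max × e^(−kτ) = 40.10 × 0.2768 ≈ 11.1 ng/mL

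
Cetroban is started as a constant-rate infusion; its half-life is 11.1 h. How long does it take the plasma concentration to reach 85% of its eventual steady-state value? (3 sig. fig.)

k = ln 2 / 11.1 = 0.06245 h⁻¹
f = 1 − e^(−kt)  ⇒  t = −ln(1 − f) / k
t = −ln(1 − 0.85) / 0.06245 = 1.897 / 0.06245 ≈ 30.4 hours

30.4 hours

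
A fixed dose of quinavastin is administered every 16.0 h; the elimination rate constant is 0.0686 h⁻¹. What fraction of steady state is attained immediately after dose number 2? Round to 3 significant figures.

f_n = 1 − e^(−nkτ) = 1 − e^(−2 × 0.06860 × 16.0) = 1 − e^(−2.195) = 1 − 0.1113 ≈ 0.889

0.889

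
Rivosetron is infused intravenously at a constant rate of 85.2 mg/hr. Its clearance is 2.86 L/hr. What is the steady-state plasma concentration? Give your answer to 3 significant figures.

Css = infusion rate / CL = 85.2 / 2.86 ≈ 29.8 µg/mL

29.8 µg/mL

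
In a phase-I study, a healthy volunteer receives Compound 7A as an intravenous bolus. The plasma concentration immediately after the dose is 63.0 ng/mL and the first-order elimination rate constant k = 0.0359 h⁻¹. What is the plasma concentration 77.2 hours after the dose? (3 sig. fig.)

C(t) = C₀ e^(−kt) = 63.0 × e^(−0.03590 × 77.2) = 63.0 × e^(−2.771) = 63.0 × 0.06257 ≈ 3.94 ng/mL

3.94 ng/mL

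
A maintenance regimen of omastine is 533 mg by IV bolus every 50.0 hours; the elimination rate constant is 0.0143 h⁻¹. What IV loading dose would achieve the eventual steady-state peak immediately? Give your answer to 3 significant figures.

Accumulation ratio R = 1 / (1 − e^(−kτ)) = 1 / (1 − e^(−0.01430×50.0)) = 1 / (1 − 0.4892) = 1.958
Loading dose = maintenance dose × R = 533 × 1.958 ≈ 1040 mg

1040 mg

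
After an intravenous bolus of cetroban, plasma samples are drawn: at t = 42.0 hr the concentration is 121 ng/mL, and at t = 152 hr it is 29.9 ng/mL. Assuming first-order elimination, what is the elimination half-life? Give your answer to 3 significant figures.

k = ln(C₁/C₂) / (t₂ − t₁) = ln(121/29.9) / (152 − 42.0)
  = 1.398 / 110.0 = 0.01271 hr⁻¹
t½ = ln 2 / k = ln 2 / 0.01271 ≈ 54.5 hours

54.5 hours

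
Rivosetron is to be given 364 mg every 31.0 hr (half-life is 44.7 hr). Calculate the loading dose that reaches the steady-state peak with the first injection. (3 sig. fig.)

k = ln 2 / 44.7 = 0.01551 hr⁻¹
Accumulation ratio R = 1 / (1 − e^(−kτ)) = 1 / (1 − e^(−0.01551×31.0)) = 1 / (1 − 0.6183) = 2.620
Loading dose = maintenance dose × R = 364 × 2.620 ≈ 954 mg

954 mg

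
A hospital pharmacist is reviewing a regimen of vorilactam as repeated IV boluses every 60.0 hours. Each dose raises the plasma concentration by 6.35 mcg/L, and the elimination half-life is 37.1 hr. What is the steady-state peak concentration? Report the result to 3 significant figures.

k = ln 2 / 37.1 = 0.01868 hr⁻¹
Fraction remaining after one interval: e^(−kτ) = e^(−0.01868 × 60.0) = 0.3260
R = 1 / (1 − 0.3260) = 1.484
Css,max = 6.35 × 1.484 ≈ 9.42 mcg/L

9.42 mcg/L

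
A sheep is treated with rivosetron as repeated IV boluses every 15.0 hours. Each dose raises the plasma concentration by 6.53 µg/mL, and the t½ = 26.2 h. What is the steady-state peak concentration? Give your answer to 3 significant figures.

k = ln 2 / 26.2 = 0.02646 h⁻¹
Fraction remaining after one interval: e^(−kτ) = e^(−0.02646 × 15.0) = 0.6724
R = 1 / (1 − 0.6724) = 3.053
Css,max = 6.53 × 3.053 ≈ 19.9 µg/mL

19.9 µg/mL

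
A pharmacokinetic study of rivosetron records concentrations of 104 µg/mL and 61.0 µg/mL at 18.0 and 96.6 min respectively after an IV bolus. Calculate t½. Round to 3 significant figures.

k = ln(C₁/C₂) / (t₂ − t₁) = ln(104/61.0) / (96.6 − 18.0)
  = 0.5335 / 78.60 = 0.006788 min⁻¹
t½ = ln 2 / k = ln 2 / 0.006788 ≈ 102 minutes

102 minutes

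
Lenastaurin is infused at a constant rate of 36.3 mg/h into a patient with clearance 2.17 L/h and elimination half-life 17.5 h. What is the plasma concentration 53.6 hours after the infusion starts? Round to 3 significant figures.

14.7 mg/L

Css = rate / CL = 36.3 / 2.17 = 16.73 mg/L
k = ln 2 / 17.5 = 0.03961 h⁻¹
C(t) = Css (1 − e^(−kt)) = 16.73 × (1 − e^(−2.123)) = 16.73 × 0.8803 ≈ 14.7 mg/L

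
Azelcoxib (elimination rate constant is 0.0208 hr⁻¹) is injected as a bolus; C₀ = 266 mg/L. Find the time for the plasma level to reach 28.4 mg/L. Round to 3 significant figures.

C(t) = C₀ e^(−kt)  ⇒  t = ln(C₀/C) / k
t = ln(266/28.4) / 0.02080 = 2.237 / 0.02080 ≈ 108 hours

108 hours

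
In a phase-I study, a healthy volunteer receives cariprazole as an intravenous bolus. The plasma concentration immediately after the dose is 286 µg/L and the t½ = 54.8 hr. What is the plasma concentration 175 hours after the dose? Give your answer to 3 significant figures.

31.3 µg/L

k = ln 2 / 54.8 = 0.01265 hr⁻¹
C(t) = C₀ e^(−kt) = 286 × e^(−0.01265 × 175) = 286 × e^(−2.214) = 286 × 0.1093 ≈ 31.3 µg/L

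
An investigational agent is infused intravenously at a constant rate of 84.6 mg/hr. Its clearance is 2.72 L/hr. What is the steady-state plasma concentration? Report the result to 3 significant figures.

Css = infusion rate / CL = 84.6 / 2.72 ≈ 31.1 µg/mL

31.1 µg/mL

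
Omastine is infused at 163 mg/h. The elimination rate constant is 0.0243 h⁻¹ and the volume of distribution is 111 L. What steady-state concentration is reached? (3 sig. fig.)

60.4 µg/mL

CL = k · V = 0.0243 × 111 = 2.697 L/h
Css = rate / CL = 163 / 2.697 ≈ 60.4 µg/mL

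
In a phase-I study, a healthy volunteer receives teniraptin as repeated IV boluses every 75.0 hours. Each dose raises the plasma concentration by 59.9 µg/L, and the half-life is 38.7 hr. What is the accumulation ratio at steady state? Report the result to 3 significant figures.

k = ln 2 / 38.7 = 0.01791 hr⁻¹
Fraction remaining after one interval: e^(−kτ) = e^(−0.01791 × 75.0) = 0.2610
R = 1 / (1 − 0.2610) = 1 / 0.7390 ≈ 1.35

1.35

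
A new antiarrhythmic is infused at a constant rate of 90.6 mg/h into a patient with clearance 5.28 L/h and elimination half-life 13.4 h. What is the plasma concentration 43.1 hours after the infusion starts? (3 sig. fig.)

15.3 µg/mL

Css = rate / CL = 90.6 / 5.28 = 17.16 µg/mL
k = ln 2 / 13.4 = 0.05173 h⁻¹
C(t) = Css (1 − e^(−kt)) = 17.16 × (1 − e^(−2.229)) = 17.16 × 0.8924 ≈ 15.3 µg/mL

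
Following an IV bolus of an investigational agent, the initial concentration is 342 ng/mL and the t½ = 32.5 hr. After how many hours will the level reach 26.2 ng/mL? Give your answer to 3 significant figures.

k = ln 2 / 32.5 = 0.02133 hr⁻¹
C(t) = C₀ e^(−kt)  ⇒  t = ln(C₀/C) / k
t = ln(342/26.2) / 0.02133 = 2.569 / 0.02133 ≈ 120 hours

120 hours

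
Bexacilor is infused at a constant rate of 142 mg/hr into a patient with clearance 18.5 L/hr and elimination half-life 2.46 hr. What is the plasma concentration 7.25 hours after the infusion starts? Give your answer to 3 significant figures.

6.68 µg/mL

Css = rate / CL = 142 / 18.5 = 7.676 µg/mL
k = ln 2 / 2.46 = 0.2818 hr⁻¹
C(t) = Css (1 − e^(−kt)) = 7.676 × (1 − e^(−2.043)) = 7.676 × 0.8703 ≈ 6.68 µg/mL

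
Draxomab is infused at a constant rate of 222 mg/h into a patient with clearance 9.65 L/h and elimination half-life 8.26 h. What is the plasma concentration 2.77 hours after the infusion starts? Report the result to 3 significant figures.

4.77 mg/L

Css = rate / CL = 222 / 9.65 = 23.01 mg/L
k = ln 2 / 8.26 = 0.08392 h⁻¹
C(t) = Css (1 − e^(−kt)) = 23.01 × (1 − e^(−0.2324)) = 23.01 × 0.2074 ≈ 4.77 mg/L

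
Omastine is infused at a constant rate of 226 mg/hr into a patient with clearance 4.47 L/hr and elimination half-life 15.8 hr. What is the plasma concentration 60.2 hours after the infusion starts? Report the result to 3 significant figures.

Css = rate / CL = 226 / 4.47 = 50.56 µg/mL
k = ln 2 / 15.8 = 0.04387 hr⁻¹
C(t) = Css (1 − e^(−kt)) = 50.56 × (1 − e^(−2.641)) = 50.56 × 0.9287 ≈ 47.0 µg/mL

47.0 µg/mL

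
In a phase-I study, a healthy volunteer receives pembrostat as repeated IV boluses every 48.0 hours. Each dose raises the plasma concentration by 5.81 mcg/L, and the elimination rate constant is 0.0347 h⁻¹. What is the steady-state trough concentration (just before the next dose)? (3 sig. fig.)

Fraction remaining after one interval: e^(−kτ) = e^(−0.03470 × 48.0) = 0.1891
R = 1 / (1 − 0.1891) = 1.233
Css,max = 5.81 × 1.233 = 7.165 mcg/L
Css,min = Css,max × e^(−kτ) = 7.165 × 0.1891 ≈ 1.35 mcg/L

1.35 mcg/L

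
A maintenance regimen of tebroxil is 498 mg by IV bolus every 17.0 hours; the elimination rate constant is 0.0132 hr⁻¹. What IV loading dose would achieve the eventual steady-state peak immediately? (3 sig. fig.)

Accumulation ratio R = 1 / (1 − e^(−kτ)) = 1 / (1 − e^(−0.01320×17.0)) = 1 / (1 − 0.7990) = 4.975
Loading dose = maintenance dose × R = 498 × 4.975 ≈ 2480 mg

2480 mg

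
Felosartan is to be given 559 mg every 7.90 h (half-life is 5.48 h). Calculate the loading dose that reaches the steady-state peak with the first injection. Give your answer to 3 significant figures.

885 mg

k = ln 2 / 5.48 = 0.1265 h⁻¹
Accumulation ratio R = 1 / (1 − e^(−kτ)) = 1 / (1 − e^(−0.1265×7.90)) = 1 / (1 − 0.3682) = 1.583
Loading dose = maintenance dose × R = 559 × 1.583 ≈ 885 mg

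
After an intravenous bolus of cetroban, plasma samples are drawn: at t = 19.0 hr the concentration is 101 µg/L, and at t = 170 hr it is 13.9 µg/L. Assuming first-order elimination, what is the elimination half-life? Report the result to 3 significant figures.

k = ln(C₁/C₂) / (t₂ − t₁) = ln(101/13.9) / (170 − 19.0)
  = 1.983 / 151.0 = 0.01313 hr⁻¹
t½ = ln 2 / k = ln 2 / 0.01313 ≈ 52.8 hours

52.8 hours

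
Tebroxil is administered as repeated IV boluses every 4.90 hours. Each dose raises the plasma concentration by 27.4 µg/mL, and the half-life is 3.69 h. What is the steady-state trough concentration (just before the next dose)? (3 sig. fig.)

k = ln 2 / 3.69 = 0.1878 h⁻¹
Fraction remaining after one interval: e^(−kτ) = e^(−0.1878 × 4.90) = 0.3983
R = 1 / (1 − 0.3983) = 1.662
Css,max = 27.4 × 1.662 = 45.54 µg/mL
Css,min = Css,max × e^(−kτ) = 45.54 × 0.3983 ≈ 18.1 µg/mL

18.1 µg/mL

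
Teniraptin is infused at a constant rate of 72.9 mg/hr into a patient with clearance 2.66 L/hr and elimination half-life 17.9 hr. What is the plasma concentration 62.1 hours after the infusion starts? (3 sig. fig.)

24.9 mg/L

Css = rate / CL = 72.9 / 2.66 = 27.41 mg/L
k = ln 2 / 17.9 = 0.03872 hr⁻¹
C(t) = Css (1 − e^(−kt)) = 27.41 × (1 − e^(−2.405)) = 27.41 × 0.9097 ≈ 24.9 mg/L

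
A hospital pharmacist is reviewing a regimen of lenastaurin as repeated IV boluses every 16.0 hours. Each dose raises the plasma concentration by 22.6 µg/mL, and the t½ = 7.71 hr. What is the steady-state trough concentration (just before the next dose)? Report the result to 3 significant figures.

7.03 µg/mL

k = ln 2 / 7.71 = 0.08990 hr⁻¹
Fraction remaining after one interval: e^(−kτ) = e^(−0.08990 × 16.0) = 0.2373
R = 1 / (1 − 0.2373) = 1.311
Css,max = 22.6 × 1.311 = 29.63 µg/mL
Css,min = Css,max × e^(−kτ) = 29.63 × 0.2373 ≈ 7.03 µg/mL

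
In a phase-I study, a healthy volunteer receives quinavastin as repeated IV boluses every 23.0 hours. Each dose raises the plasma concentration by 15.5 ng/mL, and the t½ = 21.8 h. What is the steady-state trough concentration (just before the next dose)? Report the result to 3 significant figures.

14.4 ng/mL

k = ln 2 / 21.8 = 0.03180 h⁻¹
Fraction remaining after one interval: e^(−kτ) = e^(−0.03180 × 23.0) = 0.4813
R = 1 / (1 − 0.4813) = 1.928
Css,max = 15.5 × 1.928 = 29.88 ng/mL
Css,min = Css,max × e^(−kτ) = 29.88 × 0.4813 ≈ 14.4 ng/mL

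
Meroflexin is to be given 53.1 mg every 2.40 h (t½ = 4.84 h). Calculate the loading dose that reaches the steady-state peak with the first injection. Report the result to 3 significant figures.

k = ln 2 / 4.84 = 0.1432 h⁻¹
Accumulation ratio R = 1 / (1 − e^(−kτ)) = 1 / (1 − e^(−0.1432×2.40)) = 1 / (1 − 0.7091) = 3.438
Loading dose = maintenance dose × R = 53.1 × 3.438 ≈ 183 mg

183 mg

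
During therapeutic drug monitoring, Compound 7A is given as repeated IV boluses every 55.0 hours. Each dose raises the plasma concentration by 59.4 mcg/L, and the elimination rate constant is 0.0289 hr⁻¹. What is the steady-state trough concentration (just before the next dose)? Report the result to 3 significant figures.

15.2 mcg/L

Fraction remaining after one interval: e^(−kτ) = e^(−0.02890 × 55.0) = 0.2040
R = 1 / (1 − 0.2040) = 1.256
Css,max = 59.4 × 1.256 = 74.63 mcg/L
Css,min = Css,max × e^(−kτ) = 74.63 × 0.2040 ≈ 15.2 mcg/L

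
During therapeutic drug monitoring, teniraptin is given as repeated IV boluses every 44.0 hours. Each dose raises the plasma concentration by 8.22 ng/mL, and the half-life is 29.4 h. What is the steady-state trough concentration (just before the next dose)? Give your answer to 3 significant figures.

k = ln 2 / 29.4 = 0.02358 h⁻¹
Fraction remaining after one interval: e^(−kτ) = e^(−0.02358 × 44.0) = 0.3544
R = 1 / (1 − 0.3544) = 1.549
Css,max = 8.22 × 1.549 = 12.73 ng/mL
Css,min = Css,max × e^(−kτ) = 12.73 × 0.3544 ≈ 4.51 ng/mL

4.51 ng/mL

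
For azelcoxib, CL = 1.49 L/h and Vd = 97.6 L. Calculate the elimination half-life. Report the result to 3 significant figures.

k = CL / V = 1.49 / 97.6 = 0.01527 h⁻¹
t½ = ln 2 / k = ln 2 / 0.01527 ≈ 45.4 hours

45.4 hours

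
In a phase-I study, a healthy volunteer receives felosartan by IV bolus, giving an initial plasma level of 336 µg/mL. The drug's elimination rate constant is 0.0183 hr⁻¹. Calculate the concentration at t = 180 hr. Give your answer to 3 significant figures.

12.5 µg/mL

C(t) = C₀ e^(−kt) = 336 × e^(−0.01830 × 180) = 336 × e^(−3.294) = 336 × 0.03711 ≈ 12.5 µg/mL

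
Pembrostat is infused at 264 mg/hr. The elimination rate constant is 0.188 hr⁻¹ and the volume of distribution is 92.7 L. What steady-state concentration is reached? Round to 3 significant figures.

CL = k · V = 0.188 × 92.7 = 17.43 L/hr
Css = rate / CL = 264 / 17.43 ≈ 15.1 mg/L

15.1 mg/L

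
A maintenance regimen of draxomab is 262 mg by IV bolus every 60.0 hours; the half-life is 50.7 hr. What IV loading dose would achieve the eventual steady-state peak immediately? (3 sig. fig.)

k = ln 2 / 50.7 = 0.01367 hr⁻¹
Accumulation ratio R = 1 / (1 − e^(−kτ)) = 1 / (1 − e^(−0.01367×60.0)) = 1 / (1 − 0.4403) = 1.787
Loading dose = maintenance dose × R = 262 × 1.787 ≈ 468 mg

468 mg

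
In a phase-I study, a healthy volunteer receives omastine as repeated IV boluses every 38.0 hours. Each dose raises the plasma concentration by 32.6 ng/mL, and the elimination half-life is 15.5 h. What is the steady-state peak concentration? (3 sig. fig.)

k = ln 2 / 15.5 = 0.04472 h⁻¹
Fraction remaining after one interval: e^(−kτ) = e^(−0.04472 × 38.0) = 0.1828
R = 1 / (1 − 0.1828) = 1.224
Css,max = 32.6 × 1.224 ≈ 39.9 ng/mL

39.9 ng/mL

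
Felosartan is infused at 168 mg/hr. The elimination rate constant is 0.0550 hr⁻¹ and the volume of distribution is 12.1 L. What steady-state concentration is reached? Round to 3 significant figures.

252 mg/L

CL = k · V = 0.0550 × 12.1 = 0.6655 L/hr
Css = rate / CL = 168 / 0.6655 ≈ 252 mg/L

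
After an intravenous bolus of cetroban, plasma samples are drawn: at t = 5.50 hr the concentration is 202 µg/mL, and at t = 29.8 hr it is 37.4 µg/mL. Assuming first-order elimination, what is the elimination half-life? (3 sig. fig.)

9.99 hours

k = ln(C₁/C₂) / (t₂ − t₁) = ln(202/37.4) / (29.8 − 5.50)
  = 1.687 / 24.30 = 0.06941 hr⁻¹
t½ = ln 2 / k = ln 2 / 0.06941 ≈ 9.99 hours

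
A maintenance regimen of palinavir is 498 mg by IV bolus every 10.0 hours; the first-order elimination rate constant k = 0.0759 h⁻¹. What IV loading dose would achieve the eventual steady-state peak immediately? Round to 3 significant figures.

Accumulation ratio R = 1 / (1 − e^(−kτ)) = 1 / (1 − e^(−0.07590×10.0)) = 1 / (1 − 0.4681) = 1.880
Loading dose = maintenance dose × R = 498 × 1.880 ≈ 936 mg

936 mg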